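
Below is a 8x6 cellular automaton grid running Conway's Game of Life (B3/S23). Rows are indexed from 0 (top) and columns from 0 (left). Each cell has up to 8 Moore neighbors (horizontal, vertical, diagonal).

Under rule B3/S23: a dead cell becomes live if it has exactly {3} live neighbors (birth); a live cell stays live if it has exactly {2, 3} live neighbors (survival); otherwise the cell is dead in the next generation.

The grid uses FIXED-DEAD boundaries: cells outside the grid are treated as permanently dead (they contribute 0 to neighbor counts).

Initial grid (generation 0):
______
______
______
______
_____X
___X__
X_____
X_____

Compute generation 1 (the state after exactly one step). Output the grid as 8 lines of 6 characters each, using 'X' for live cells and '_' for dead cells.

Answer: ______
______
______
______
______
______
______
______

Derivation:
Simulating step by step:
Generation 0 (given above): 4 live cells
Generation 1: 0 live cells
(generation 1 grid is the final answer)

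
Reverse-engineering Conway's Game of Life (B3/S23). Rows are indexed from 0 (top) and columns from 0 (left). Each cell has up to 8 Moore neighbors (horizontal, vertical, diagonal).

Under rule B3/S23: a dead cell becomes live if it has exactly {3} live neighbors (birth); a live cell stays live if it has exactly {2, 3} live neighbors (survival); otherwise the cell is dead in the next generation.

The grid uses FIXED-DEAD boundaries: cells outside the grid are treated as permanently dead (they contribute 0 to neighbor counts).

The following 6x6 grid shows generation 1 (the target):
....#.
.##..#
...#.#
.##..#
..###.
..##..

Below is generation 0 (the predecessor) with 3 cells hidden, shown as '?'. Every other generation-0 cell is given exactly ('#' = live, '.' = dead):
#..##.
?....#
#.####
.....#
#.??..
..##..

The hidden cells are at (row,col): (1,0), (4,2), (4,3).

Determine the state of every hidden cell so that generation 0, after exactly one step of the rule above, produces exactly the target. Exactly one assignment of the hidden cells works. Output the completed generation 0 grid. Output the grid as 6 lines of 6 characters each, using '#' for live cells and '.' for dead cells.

Answer: #..##.
.....#
#.####
.....#
#..#..
..##..

Derivation:
Hidden generation-0 cells (in order): (1,0), (4,2), (4,3).
A hidden cell only influences target cells in its own 3x3 neighborhood. Try each of the 2^3 = 8 assignments, step the completed generation 0 forward once under B3/S23, and compare with the target:
  (1,0)=. (4,2)=. (4,3)=. -> step gives (3,2)='.' but target has '#' -> reject
  (1,0)=. (4,2)=. (4,3)=# -> step reproduces the target at every cell -> ACCEPT
  (1,0)=. (4,2)=# (4,3)=. -> step gives (3,1)='.' but target has '#' -> reject
  (1,0)=. (4,2)=# (4,3)=# -> step gives (3,1)='.' but target has '#' -> reject
  (1,0)=# (4,2)=. (4,3)=. -> step gives (1,0)='#' but target has '.' -> reject
  (1,0)=# (4,2)=. (4,3)=# -> step gives (1,0)='#' but target has '.' -> reject
  (1,0)=# (4,2)=# (4,3)=. -> step gives (1,0)='#' but target has '.' -> reject
  (1,0)=# (4,2)=# (4,3)=# -> step gives (1,0)='#' but target has '.' -> reject
Unique solution: (1,0)=dead, (4,2)=dead, (4,3)=live.
Check: live-neighbor counts of every cell in the completed generation 0:
011122
233563
021243
233452
023231
122220
Applying B3/S23 to generation 0 with these counts gives:
....#.
.##..#
...#.#
.##..#
..###.
..##..
which matches the target exactly.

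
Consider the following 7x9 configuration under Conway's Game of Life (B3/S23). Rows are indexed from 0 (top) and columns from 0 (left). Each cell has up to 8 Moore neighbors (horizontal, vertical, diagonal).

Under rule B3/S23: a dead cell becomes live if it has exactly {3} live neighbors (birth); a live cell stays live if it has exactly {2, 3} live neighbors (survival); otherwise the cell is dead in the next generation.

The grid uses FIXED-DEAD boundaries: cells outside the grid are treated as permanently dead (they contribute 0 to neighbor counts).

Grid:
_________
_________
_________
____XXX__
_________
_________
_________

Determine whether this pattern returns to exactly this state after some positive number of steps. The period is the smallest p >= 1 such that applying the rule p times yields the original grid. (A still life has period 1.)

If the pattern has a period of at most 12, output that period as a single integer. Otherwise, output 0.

Answer: 2

Derivation:
Simulating and comparing each generation to the original:
Gen 0 (original, given above): 3 live cells
Gen 1: 3 live cells, differs from original
Gen 2: 3 live cells, MATCHES original -> period = 2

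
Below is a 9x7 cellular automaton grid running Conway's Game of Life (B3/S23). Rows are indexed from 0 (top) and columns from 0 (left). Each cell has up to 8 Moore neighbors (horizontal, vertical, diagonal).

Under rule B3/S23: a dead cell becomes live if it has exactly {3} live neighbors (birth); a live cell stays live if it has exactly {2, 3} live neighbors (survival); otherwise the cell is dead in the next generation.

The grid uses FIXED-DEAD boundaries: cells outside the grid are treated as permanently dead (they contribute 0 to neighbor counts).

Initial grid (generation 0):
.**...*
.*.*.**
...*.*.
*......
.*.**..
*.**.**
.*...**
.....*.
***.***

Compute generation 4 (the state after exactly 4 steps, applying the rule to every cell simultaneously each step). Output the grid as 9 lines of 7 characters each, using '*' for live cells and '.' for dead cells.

Simulating step by step:
Generation 0 (given above): 28 live cells
Generation 1: 29 live cells
.**..**
.*.*.**
..*..**
..**...
**.***.
*..*..*
.**....
*.*....
.*..***
Generation 2: 26 live cells
.**.***
.*.*...
.*...**
......*
**...*.
*..*.*.
*.**...
*.**.*.
.*...*.
Generation 3: 27 live cells
.*****.
**.*...
..*..**
**....*
**..***
*..*...
*......
*..*...
.**.*..
Generation 4: 27 live cells
(generation 4 grid is the final answer)

Answer: **.**..
*.....*
..*..**
*.*.*..
..*.***
*...**.
**.....
*.**...
.***...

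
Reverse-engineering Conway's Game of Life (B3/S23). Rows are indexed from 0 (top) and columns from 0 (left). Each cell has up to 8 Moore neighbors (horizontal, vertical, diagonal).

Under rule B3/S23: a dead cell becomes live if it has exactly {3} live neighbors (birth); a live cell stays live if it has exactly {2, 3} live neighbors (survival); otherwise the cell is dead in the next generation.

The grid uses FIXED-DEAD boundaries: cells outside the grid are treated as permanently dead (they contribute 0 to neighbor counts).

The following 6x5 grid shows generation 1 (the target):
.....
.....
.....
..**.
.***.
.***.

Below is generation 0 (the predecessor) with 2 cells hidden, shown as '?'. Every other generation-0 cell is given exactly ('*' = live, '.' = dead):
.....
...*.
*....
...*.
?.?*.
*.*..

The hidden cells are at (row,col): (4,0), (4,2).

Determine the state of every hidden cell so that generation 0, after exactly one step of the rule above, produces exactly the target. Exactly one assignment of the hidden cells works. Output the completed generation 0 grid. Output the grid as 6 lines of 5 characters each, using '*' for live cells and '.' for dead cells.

Answer: .....
...*.
*....
...*.
..**.
*.*..

Derivation:
Hidden generation-0 cells (in order): (4,0), (4,2).
A hidden cell only influences target cells in its own 3x3 neighborhood. Try each of the 2^2 = 4 assignments, step the completed generation 0 forward once under B3/S23, and compare with the target:
  (4,0)=. (4,2)=. -> step gives (3,2)='.' but target has '*' -> reject
  (4,0)=. (4,2)=* -> step reproduces the target at every cell -> ACCEPT
  (4,0)=* (4,2)=. -> step gives (3,2)='.' but target has '*' -> reject
  (4,0)=* (4,2)=* -> step gives (3,1)='*' but target has '.' -> reject
Unique solution: (4,0)=dead, (4,2)=live.
Check: live-neighbor counts of every cell in the completed generation 0:
00111
11101
01222
12322
13332
03231
Applying B3/S23 to generation 0 with these counts gives:
.....
.....
.....
..**.
.***.
.***.
which matches the target exactly.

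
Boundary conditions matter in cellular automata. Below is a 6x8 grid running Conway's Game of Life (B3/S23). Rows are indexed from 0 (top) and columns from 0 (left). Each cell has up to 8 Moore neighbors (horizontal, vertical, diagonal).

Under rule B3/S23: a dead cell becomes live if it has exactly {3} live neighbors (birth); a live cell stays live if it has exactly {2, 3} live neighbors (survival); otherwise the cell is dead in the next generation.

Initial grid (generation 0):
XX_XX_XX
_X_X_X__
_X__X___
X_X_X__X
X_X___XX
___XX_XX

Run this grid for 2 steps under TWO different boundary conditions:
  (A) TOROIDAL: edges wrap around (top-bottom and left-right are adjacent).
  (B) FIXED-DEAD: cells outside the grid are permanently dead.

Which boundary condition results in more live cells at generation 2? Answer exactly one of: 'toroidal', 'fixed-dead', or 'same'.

Answer: fixed-dead

Derivation:
Under TOROIDAL boundary, generation 2:
X_X_XXX_
_X___XX_
XX_X___X
_XX___X_
____X___
___X____
Population = 17

Under FIXED-DEAD boundary, generation 2:
XX_X__X_
___X____
X__X___X
X_X___X_
_XX_X___
___XXXX_
Population = 18

Comparison: toroidal=17, fixed-dead=18 -> fixed-dead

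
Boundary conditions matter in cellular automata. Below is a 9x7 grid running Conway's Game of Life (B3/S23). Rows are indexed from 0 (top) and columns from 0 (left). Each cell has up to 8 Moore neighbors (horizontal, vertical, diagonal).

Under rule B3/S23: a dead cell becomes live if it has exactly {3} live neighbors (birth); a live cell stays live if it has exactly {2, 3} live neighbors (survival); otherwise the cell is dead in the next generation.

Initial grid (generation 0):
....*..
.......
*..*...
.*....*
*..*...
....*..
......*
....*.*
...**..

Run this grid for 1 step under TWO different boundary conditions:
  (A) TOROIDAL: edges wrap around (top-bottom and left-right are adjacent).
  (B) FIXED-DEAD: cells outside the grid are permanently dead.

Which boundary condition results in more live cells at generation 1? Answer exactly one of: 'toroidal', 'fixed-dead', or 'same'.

Under TOROIDAL boundary, generation 1:
...**..
.......
*......
.**...*
*......
.......
.......
...**..
...**..
Population = 11

Under FIXED-DEAD boundary, generation 1:
.......
.......
.......
***....
.......
.......
.......
...**..
...***.
Population = 8

Comparison: toroidal=11, fixed-dead=8 -> toroidal

Answer: toroidal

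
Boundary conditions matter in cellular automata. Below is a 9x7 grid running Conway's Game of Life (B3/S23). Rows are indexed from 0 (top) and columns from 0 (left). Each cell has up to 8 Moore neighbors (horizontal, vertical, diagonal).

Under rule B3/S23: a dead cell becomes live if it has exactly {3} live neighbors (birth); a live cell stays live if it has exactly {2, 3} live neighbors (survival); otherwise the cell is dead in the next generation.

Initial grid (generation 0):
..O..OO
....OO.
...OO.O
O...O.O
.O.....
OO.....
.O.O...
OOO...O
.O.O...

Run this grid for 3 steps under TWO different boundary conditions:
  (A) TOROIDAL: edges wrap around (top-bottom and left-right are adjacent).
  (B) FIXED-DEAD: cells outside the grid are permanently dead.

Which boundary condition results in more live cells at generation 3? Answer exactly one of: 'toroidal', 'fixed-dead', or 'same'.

Under TOROIDAL boundary, generation 3:
OO.....
O......
O......
.......
....OOO
.OO..OO
O......
....OOO
..OO..O
Population = 18

Under FIXED-DEAD boundary, generation 3:
.....O.
...OO..
..O....
....O..
O......
.......
..O....
..O....
OO.....
Population = 10

Comparison: toroidal=18, fixed-dead=10 -> toroidal

Answer: toroidal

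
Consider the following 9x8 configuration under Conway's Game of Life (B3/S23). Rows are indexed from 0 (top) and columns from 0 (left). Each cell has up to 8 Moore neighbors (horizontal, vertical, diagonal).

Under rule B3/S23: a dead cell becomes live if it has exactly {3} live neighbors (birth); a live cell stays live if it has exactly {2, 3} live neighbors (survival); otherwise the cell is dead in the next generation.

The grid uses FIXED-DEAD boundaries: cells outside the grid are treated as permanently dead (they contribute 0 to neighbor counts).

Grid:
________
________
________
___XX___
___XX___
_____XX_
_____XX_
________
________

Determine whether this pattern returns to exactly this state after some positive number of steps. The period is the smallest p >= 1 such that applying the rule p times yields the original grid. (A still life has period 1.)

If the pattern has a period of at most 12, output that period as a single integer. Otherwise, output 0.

Answer: 2

Derivation:
Simulating and comparing each generation to the original:
Gen 0 (original, given above): 8 live cells
Gen 1: 6 live cells, differs from original
Gen 2: 8 live cells, MATCHES original -> period = 2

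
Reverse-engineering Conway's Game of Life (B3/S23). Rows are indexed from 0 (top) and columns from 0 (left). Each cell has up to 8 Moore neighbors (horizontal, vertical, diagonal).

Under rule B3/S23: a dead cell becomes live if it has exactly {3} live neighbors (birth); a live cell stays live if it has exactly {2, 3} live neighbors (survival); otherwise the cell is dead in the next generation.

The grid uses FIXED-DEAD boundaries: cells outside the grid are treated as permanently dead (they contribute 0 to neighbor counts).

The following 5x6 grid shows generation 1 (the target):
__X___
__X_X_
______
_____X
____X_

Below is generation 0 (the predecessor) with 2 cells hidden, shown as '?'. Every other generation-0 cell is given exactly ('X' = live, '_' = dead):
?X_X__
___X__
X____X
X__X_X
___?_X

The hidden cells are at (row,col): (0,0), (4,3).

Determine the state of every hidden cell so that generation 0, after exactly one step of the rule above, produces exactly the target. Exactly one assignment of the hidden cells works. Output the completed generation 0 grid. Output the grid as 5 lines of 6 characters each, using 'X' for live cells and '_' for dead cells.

Hidden generation-0 cells (in order): (0,0), (4,3).
A hidden cell only influences target cells in its own 3x3 neighborhood. Try each of the 2^2 = 4 assignments, step the completed generation 0 forward once under B3/S23, and compare with the target:
  (0,0)=_ (4,3)=_ -> step reproduces the target at every cell -> ACCEPT
  (0,0)=_ (4,3)=X -> step gives (4,4)='_' but target has 'X' -> reject
  (0,0)=X (4,3)=_ -> step gives (1,0)='X' but target has '_' -> reject
  (0,0)=X (4,3)=X -> step gives (1,0)='X' but target has '_' -> reject
Unique solution: (0,0)=dead, (4,3)=dead.
Check: live-neighbor counts of every cell in the completed generation 0:
103120
223131
122241
121042
111131
Applying B3/S23 to generation 0 with these counts gives:
__X___
__X_X_
______
_____X
____X_
which matches the target exactly.

Answer: _X_X__
___X__
X____X
X__X_X
_____X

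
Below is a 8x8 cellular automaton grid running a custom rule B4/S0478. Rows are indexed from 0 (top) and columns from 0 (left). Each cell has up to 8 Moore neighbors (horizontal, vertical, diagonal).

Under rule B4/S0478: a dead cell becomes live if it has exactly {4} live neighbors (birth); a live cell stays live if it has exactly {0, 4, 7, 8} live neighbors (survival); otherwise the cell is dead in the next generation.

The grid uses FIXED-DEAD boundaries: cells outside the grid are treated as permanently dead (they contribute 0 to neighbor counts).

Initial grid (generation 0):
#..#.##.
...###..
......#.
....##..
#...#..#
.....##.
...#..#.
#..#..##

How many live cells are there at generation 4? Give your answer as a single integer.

Answer: 3

Derivation:
Simulating step by step:
Generation 0 (given above): 21 live cells
Generation 1: 10 live cells
#.......
....###.
........
........
#.....#.
........
.....###
#.......
Generation 2: 5 live cells
#.......
........
........
........
#.....#.
......#.
........
#.......
Generation 3: 3 live cells
#.......
........
........
........
#.......
........
........
#.......
Generation 4: 3 live cells
#.......
........
........
........
#.......
........
........
#.......
Population at generation 4: 3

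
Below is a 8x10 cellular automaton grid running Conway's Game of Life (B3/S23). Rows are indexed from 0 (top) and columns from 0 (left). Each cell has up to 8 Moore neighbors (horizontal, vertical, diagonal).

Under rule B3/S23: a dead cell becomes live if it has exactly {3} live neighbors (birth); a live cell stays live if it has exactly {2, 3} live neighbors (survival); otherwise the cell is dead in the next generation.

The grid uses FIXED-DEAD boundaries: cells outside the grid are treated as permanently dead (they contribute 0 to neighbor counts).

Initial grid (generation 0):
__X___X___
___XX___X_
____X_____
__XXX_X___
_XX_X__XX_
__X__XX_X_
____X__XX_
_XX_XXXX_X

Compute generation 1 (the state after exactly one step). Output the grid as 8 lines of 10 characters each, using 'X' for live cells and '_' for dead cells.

Answer: ___X______
___XXX____
__X_______
_XX_X__X__
_X__X___X_
_XX_XXX__X
_XX_X____X
___XXXXX__

Derivation:
Simulating step by step:
Generation 0 (given above): 29 live cells
Generation 1: 27 live cells
(generation 1 grid is the final answer)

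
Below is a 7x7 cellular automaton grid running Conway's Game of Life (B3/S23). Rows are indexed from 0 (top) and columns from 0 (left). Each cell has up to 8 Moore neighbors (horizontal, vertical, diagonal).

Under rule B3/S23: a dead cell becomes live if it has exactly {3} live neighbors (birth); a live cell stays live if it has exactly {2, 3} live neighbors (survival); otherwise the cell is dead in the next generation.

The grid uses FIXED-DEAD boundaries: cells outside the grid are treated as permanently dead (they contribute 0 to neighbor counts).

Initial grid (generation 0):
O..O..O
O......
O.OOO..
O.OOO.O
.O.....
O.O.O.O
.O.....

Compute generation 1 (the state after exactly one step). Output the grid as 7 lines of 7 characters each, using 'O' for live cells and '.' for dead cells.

Answer: .......
O.O.O..
O.O.OO.
O...OO.
O...O..
O.O....
.O.....

Derivation:
Simulating step by step:
Generation 0 (given above): 19 live cells
Generation 1: 15 live cells
(generation 1 grid is the final answer)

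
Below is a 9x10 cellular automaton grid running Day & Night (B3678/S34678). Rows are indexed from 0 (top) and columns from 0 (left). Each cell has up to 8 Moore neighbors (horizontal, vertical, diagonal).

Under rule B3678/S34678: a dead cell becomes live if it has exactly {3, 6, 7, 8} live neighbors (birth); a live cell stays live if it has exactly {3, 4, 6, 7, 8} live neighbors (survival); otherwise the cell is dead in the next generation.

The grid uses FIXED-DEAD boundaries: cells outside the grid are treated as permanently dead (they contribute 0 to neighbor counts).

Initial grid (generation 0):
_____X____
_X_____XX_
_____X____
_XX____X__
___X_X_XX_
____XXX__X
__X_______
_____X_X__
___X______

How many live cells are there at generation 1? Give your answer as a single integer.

Simulating step by step:
Generation 0 (given above): 20 live cells
Generation 1: 19 live cells
__________
______X___
_XX___XXX_
____X___X_
__X__X_XX_
___XXXXXX_
____X_____
__________
__________
Population at generation 1: 19

Answer: 19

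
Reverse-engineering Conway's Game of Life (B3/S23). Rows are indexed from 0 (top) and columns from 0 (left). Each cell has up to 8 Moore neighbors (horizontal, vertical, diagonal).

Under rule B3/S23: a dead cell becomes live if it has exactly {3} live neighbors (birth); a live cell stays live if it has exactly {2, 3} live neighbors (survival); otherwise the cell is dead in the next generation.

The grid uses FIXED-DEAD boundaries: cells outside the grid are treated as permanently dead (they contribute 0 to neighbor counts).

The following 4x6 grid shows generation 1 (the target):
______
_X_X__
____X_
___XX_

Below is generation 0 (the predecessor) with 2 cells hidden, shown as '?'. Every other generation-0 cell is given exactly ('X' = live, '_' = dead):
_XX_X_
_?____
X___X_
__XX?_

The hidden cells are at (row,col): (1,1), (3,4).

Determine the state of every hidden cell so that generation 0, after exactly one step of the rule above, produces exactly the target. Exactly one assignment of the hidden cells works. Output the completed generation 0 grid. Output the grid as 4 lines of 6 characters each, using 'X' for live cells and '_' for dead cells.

Hidden generation-0 cells (in order): (1,1), (3,4).
A hidden cell only influences target cells in its own 3x3 neighborhood. Try each of the 2^2 = 4 assignments, step the completed generation 0 forward once under B3/S23, and compare with the target:
  (1,1)=_ (3,4)=_ -> step gives (2,3)='X' but target has '_' -> reject
  (1,1)=_ (3,4)=X -> step reproduces the target at every cell -> ACCEPT
  (1,1)=X (3,4)=_ -> step gives (0,1)='X' but target has '_' -> reject
  (1,1)=X (3,4)=X -> step gives (0,1)='X' but target has '_' -> reject
Unique solution: (1,1)=dead, (3,4)=live.
Check: live-neighbor counts of every cell in the completed generation 0:
111201
232322
022422
121322
Applying B3/S23 to generation 0 with these counts gives:
______
_X_X__
____X_
___XX_
which matches the target exactly.

Answer: _XX_X_
______
X___X_
__XXX_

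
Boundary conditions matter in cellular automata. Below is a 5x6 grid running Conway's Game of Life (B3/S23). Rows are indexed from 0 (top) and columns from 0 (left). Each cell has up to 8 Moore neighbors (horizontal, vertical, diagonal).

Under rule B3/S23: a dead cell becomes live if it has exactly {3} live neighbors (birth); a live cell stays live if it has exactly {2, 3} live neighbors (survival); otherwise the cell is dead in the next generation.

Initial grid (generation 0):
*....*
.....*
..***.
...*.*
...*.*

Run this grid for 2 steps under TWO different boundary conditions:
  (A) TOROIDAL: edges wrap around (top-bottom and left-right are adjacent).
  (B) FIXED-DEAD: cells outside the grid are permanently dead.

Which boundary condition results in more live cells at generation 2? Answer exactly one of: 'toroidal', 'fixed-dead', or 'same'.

Answer: toroidal

Derivation:
Under TOROIDAL boundary, generation 2:
......
.***..
..**.*
*....*
....**
Population = 10

Under FIXED-DEAD boundary, generation 2:
......
..**..
..**.*
....*.
......
Population = 6

Comparison: toroidal=10, fixed-dead=6 -> toroidal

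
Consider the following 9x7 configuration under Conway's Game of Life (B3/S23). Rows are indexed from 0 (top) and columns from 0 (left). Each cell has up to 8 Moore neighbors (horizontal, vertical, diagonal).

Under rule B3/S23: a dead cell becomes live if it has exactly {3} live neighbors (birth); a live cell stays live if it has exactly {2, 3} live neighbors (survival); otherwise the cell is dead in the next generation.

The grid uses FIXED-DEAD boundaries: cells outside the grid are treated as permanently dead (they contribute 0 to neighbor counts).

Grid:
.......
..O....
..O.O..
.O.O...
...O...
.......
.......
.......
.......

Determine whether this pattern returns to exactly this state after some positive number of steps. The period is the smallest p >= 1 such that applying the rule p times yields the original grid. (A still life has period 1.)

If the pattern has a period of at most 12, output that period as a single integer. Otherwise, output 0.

Answer: 2

Derivation:
Simulating and comparing each generation to the original:
Gen 0 (original, given above): 6 live cells
Gen 1: 6 live cells, differs from original
Gen 2: 6 live cells, MATCHES original -> period = 2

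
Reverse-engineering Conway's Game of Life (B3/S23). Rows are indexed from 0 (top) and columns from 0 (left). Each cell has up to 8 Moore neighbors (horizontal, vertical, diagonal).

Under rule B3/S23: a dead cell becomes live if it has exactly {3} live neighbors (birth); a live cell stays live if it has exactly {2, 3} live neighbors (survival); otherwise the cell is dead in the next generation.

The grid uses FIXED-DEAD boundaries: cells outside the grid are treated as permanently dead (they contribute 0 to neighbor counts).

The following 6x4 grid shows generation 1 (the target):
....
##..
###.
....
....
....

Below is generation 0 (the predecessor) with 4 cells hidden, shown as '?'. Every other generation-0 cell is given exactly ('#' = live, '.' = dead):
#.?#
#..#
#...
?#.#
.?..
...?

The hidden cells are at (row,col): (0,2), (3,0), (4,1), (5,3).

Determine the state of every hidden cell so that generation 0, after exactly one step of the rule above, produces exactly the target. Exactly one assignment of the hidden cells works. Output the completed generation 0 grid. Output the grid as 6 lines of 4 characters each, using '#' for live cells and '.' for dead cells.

Hidden generation-0 cells (in order): (0,2), (3,0), (4,1), (5,3).
A hidden cell only influences target cells in its own 3x3 neighborhood. Try each of the 2^4 = 16 assignments, step the completed generation 0 forward once under B3/S23, and compare with the target:
  (0,2)=. (3,0)=. (4,1)=. (5,3)=. -> step reproduces the target at every cell -> ACCEPT
  (0,2)=. (3,0)=. (4,1)=. (5,3)=# -> step gives (4,2)='#' but target has '.' -> reject
  (0,2)=. (3,0)=. (4,1)=# (5,3)=. -> step gives (3,0)='#' but target has '.' -> reject
  (0,2)=. (3,0)=. (4,1)=# (5,3)=# -> step gives (3,0)='#' but target has '.' -> reject
  (0,2)=. (3,0)=# (4,1)=. (5,3)=. -> step gives (2,1)='.' but target has '#' -> reject
  (0,2)=. (3,0)=# (4,1)=. (5,3)=# -> step gives (2,1)='.' but target has '#' -> reject
  (0,2)=. (3,0)=# (4,1)=# (5,3)=. -> step gives (2,1)='.' but target has '#' -> reject
  (0,2)=. (3,0)=# (4,1)=# (5,3)=# -> step gives (2,1)='.' but target has '#' -> reject
  (0,2)=# (3,0)=. (4,1)=. (5,3)=. -> step gives (0,1)='#' but target has '.' -> reject
  (0,2)=# (3,0)=. (4,1)=. (5,3)=# -> step gives (0,1)='#' but target has '.' -> reject
  (0,2)=# (3,0)=. (4,1)=# (5,3)=. -> step gives (0,1)='#' but target has '.' -> reject
  (0,2)=# (3,0)=. (4,1)=# (5,3)=# -> step gives (0,1)='#' but target has '.' -> reject
  (0,2)=# (3,0)=# (4,1)=. (5,3)=. -> step gives (0,1)='#' but target has '.' -> reject
  (0,2)=# (3,0)=# (4,1)=. (5,3)=# -> step gives (0,1)='#' but target has '.' -> reject
  (0,2)=# (3,0)=# (4,1)=# (5,3)=. -> step gives (0,1)='#' but target has '.' -> reject
  (0,2)=# (3,0)=# (4,1)=# (5,3)=# -> step gives (0,1)='#' but target has '.' -> reject
Unique solution: (0,2)=dead, (3,0)=dead, (4,1)=dead, (5,3)=dead.
Check: live-neighbor counts of every cell in the completed generation 0:
1221
2321
2332
2120
1121
0000
Applying B3/S23 to generation 0 with these counts gives:
....
##..
###.
....
....
....
which matches the target exactly.

Answer: #..#
#..#
#...
.#.#
....
....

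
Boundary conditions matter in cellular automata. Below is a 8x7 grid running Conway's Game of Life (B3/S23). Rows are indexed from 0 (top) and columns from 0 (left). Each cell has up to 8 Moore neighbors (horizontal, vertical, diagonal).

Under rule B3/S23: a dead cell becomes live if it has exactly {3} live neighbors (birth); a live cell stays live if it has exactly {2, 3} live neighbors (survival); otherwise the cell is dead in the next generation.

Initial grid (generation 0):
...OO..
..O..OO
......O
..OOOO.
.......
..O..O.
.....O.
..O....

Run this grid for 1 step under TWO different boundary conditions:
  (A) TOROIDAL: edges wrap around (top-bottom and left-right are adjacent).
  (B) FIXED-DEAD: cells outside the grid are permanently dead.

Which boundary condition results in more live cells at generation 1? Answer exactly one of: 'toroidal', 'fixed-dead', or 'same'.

Under TOROIDAL boundary, generation 1:
..OOOO.
...OOOO
..O...O
...OOO.
..O..O.
.......
.......
...OO..
Population = 17

Under FIXED-DEAD boundary, generation 1:
...OOO.
...OOOO
..O...O
...OOO.
..O..O.
.......
.......
.......
Population = 14

Comparison: toroidal=17, fixed-dead=14 -> toroidal

Answer: toroidal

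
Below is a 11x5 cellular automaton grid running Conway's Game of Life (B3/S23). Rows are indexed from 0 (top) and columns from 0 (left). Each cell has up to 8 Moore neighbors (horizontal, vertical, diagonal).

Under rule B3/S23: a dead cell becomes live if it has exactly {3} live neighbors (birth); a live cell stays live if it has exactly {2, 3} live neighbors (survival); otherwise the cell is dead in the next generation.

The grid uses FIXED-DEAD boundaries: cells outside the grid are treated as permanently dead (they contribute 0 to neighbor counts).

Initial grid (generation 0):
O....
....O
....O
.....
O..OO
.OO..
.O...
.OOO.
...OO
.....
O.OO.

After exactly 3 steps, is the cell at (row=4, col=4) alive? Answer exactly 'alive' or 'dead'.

Answer: alive

Derivation:
Simulating step by step:
Generation 0 (given above): 17 live cells
Generation 1: 18 live cells
.....
.....
.....
...OO
.OOO.
OOOO.
O..O.
.O.OO
...OO
..O.O
.....
Generation 2: 7 live cells
.....
.....
.....
...OO
O....
O...O
O....
.....
.....
....O
.....
Generation 3: 4 live cells
.....
.....
.....
.....
...OO
OO...
.....
.....
.....
.....
.....

Cell (4,4) at generation 3: 1 -> alive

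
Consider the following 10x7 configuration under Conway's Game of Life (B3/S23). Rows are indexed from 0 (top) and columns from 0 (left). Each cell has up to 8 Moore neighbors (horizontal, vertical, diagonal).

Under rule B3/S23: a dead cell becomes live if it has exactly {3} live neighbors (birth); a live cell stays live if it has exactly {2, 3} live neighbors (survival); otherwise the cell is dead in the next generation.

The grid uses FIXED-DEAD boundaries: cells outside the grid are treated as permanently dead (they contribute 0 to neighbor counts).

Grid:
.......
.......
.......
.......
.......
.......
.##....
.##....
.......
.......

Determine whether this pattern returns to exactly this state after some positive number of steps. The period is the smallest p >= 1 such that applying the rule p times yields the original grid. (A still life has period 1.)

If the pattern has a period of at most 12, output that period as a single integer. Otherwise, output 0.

Simulating and comparing each generation to the original:
Gen 0 (original, given above): 4 live cells
Gen 1: 4 live cells, MATCHES original -> period = 1

Answer: 1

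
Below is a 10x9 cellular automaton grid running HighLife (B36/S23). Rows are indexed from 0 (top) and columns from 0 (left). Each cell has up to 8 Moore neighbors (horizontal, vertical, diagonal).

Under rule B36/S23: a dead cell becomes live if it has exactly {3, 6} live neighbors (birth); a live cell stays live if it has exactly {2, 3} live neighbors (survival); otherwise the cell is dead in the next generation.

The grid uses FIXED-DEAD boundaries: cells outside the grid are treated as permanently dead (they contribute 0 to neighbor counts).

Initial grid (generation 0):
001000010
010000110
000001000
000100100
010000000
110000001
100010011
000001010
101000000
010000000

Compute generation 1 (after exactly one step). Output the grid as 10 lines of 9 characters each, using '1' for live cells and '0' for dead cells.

Simulating step by step:
Generation 0 (given above): 21 live cells
Generation 1: 24 live cells
(generation 1 grid is the final answer)

Answer: 000000110
000000110
000001010
000000000
111000000
110000011
110000111
010000111
010000000
010000000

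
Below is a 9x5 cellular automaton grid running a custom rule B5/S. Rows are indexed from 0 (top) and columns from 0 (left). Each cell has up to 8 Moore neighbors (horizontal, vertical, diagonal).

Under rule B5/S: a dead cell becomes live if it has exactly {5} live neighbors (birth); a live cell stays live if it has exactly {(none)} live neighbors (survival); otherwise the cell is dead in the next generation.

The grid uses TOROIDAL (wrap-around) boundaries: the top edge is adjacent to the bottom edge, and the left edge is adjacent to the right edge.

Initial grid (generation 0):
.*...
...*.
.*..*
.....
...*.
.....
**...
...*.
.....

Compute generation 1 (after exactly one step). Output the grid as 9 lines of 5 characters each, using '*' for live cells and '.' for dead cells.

Simulating step by step:
Generation 0 (given above): 8 live cells
Generation 1: 0 live cells
(generation 1 grid is the final answer)

Answer: .....
.....
.....
.....
.....
.....
.....
.....
.....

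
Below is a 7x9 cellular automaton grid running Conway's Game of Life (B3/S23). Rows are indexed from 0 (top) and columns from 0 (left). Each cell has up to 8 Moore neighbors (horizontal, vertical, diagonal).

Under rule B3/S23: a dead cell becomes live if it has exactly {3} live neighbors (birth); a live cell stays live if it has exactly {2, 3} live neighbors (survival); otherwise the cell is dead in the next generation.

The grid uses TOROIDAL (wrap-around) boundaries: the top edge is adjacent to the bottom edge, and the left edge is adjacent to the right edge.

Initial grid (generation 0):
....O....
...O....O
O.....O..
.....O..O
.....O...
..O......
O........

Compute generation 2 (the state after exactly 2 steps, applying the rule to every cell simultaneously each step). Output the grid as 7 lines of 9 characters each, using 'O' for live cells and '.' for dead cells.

Simulating step by step:
Generation 0 (given above): 10 live cells
Generation 1: 5 live cells
.........
.........
O......OO
.....OO..
.........
.........
.........
Generation 2: 7 live cells
(generation 2 grid is the final answer)

Answer: .........
........O
......OOO
......OOO
.........
.........
.........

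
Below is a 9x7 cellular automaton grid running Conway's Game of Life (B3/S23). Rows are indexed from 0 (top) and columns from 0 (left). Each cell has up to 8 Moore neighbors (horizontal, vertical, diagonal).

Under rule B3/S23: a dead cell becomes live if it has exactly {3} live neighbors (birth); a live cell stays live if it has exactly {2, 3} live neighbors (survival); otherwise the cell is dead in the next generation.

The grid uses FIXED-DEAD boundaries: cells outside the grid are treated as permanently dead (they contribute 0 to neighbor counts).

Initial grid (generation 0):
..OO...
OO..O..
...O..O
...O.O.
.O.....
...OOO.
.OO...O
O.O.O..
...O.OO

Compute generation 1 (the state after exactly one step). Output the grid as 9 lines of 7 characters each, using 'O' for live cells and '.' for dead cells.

Simulating step by step:
Generation 0 (given above): 22 live cells
Generation 1: 25 live cells
(generation 1 grid is the final answer)

Answer: .OOO...
.O..O..
..OO.O.
..O.O..
..OO.O.
.O.OOO.
.OO....
..O.O.O
...OOO.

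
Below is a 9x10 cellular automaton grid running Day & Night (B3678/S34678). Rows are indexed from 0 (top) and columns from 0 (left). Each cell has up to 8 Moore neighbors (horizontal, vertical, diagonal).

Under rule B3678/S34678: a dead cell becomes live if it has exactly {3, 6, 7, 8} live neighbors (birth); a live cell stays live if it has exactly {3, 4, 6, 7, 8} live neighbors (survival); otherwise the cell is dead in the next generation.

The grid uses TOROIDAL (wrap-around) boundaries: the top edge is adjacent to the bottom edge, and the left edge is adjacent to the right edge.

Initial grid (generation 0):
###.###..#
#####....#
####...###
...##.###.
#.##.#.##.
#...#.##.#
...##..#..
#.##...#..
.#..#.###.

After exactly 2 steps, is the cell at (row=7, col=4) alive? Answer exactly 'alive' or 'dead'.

Simulating step by step:
Generation 0 (given above): 48 live cells
Generation 1: 54 live cells
##.##.#..#
#####.##.#
..##.###..
..#.######
.#.#.###..
.##.#.##.#
######.#.#
.###.#.#..
....#.###.
Generation 2: 53 live cells
.#..####.#
..##.#.#.#
...######.
.##..####.
.#.#.#####
#.##.###..
.###.###..
.#..####.#
....#.####

Cell (7,4) at generation 2: 1 -> alive

Answer: alive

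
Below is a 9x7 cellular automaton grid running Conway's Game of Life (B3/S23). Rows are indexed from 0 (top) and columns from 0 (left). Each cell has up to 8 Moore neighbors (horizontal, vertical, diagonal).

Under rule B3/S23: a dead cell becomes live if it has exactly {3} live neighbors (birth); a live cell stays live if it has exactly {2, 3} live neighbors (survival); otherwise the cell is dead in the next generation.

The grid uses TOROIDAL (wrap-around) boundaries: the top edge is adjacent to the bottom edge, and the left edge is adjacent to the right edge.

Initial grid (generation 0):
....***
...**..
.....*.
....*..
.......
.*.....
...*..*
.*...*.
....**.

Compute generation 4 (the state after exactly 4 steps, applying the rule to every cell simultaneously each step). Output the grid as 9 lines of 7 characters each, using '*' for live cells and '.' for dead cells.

Simulating step by step:
Generation 0 (given above): 14 live cells
Generation 1: 9 live cells
......*
...*..*
...*.*.
.......
.......
.......
*.*....
.....**
.......
Generation 2: 8 live cells
.......
....***
....*..
.......
.......
.......
......*
......*
.....**
Generation 3: 8 live cells
....*..
....**.
....*..
.......
.......
.......
.......
*.....*
.....**
Generation 4: 13 live cells
(generation 4 grid is the final answer)

Answer: ....*.*
...***.
....**.
.......
.......
.......
.......
*....**
*....**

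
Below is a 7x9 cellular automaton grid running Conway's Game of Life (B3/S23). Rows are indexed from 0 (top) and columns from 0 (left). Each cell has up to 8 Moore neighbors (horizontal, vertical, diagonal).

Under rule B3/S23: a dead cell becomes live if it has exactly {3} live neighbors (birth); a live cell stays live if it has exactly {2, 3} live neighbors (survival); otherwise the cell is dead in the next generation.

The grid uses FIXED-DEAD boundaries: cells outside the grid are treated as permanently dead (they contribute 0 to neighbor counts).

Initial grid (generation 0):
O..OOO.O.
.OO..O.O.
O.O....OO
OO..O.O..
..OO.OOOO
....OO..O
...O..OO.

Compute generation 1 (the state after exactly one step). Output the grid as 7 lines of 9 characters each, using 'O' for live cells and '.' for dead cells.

Answer: .OOOOO...
O.O..O.O.
O.OO.O.OO
O...O....
.OOO....O
..O.....O
....OOOO.

Derivation:
Simulating step by step:
Generation 0 (given above): 29 live cells
Generation 1: 27 live cells
(generation 1 grid is the final answer)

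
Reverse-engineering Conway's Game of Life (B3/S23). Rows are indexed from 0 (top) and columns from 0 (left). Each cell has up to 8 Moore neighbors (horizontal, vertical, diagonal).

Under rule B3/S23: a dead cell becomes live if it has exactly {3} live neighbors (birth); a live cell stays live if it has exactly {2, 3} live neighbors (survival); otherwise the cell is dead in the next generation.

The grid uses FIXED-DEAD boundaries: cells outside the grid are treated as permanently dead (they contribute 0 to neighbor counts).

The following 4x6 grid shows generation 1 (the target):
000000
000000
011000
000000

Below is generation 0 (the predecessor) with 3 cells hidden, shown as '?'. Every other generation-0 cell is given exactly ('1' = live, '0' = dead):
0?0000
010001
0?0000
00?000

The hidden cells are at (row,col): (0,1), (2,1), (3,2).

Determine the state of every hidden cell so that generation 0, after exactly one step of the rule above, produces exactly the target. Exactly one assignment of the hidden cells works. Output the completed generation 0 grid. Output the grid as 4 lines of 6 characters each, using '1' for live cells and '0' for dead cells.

Hidden generation-0 cells (in order): (0,1), (2,1), (3,2).
A hidden cell only influences target cells in its own 3x3 neighborhood. Try each of the 2^3 = 8 assignments, step the completed generation 0 forward once under B3/S23, and compare with the target:
  (0,1)=0 (2,1)=0 (3,2)=0 -> step gives (2,1)='0' but target has '1' -> reject
  (0,1)=0 (2,1)=0 (3,2)=1 -> step gives (2,1)='0' but target has '1' -> reject
  (0,1)=0 (2,1)=1 (3,2)=0 -> step gives (2,1)='0' but target has '1' -> reject
  (0,1)=0 (2,1)=1 (3,2)=1 -> step reproduces the target at every cell -> ACCEPT
  (0,1)=1 (2,1)=0 (3,2)=0 -> step gives (2,1)='0' but target has '1' -> reject
  (0,1)=1 (2,1)=0 (3,2)=1 -> step gives (2,1)='0' but target has '1' -> reject
  (0,1)=1 (2,1)=1 (3,2)=0 -> step gives (1,0)='1' but target has '0' -> reject
  (0,1)=1 (2,1)=1 (3,2)=1 -> step gives (1,0)='1' but target has '0' -> reject
Unique solution: (0,1)=dead, (2,1)=live, (3,2)=live.
Check: live-neighbor counts of every cell in the completed generation 0:
111011
212010
223111
121100
Applying B3/S23 to generation 0 with these counts gives:
000000
000000
011000
000000
which matches the target exactly.

Answer: 000000
010001
010000
001000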